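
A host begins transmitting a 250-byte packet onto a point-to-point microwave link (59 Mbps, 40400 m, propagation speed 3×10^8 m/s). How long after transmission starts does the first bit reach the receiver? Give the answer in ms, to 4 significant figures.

First bit experiences only propagation delay: d/s = 40400/300000000 = 0.1347 ms.

0.1347 ms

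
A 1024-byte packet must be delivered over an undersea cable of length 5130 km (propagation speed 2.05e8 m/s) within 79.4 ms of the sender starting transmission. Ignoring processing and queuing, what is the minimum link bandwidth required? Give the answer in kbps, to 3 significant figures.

151 kbps

L = 8192 bits.
Propagation delay = 5130000 / 2.05e+08 = 25.0244 ms.
Transmission budget = 79.4 − 25.0244 = 54.3756 ms.
R ≥ L / t_tx = 8192 bits / 0.0543756 s = 151 kbps.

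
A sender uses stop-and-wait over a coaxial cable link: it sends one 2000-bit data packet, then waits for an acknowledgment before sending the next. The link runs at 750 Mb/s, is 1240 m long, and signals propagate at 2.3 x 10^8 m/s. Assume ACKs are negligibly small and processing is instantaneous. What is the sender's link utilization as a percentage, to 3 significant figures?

19.8 %

t_tx = L/R = 2000/750000000 = 2.66667e-06 s.
t_prop = 1240/2.3e+08 = 5.3913e-06 s; RTT = 1.07826e-05 s.
Cycle = t_tx + RTT = 1.34493e-05 s.
Utilization = t_tx / cycle = 2.66667e-06/1.34493e-05 = 19.8 %.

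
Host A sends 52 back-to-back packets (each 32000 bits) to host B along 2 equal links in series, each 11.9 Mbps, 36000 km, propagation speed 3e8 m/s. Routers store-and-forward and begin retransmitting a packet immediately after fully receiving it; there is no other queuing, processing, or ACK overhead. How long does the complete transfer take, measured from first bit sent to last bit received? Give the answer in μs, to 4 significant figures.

382500 μs

Per-hop transmission t_tx = L/R = 32000/11900000 = 2689.08 μs.
Per-hop propagation t_prop = 36000000/300000000 = 120000 μs.
Pipeline fill: first packet needs 2·t_tx to clear all hops; remaining 51 packets each add one t_tx.
Total = (2+52-1)·t_tx + 2·t_prop = 53·2689.08 + 2·120000 = 382500 μs.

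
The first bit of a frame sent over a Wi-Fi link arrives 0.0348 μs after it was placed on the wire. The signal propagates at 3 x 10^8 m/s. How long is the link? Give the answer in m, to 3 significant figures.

10.4 m

d = s × t_prop = 300000000 × 3.48e-08 = 10.4 m.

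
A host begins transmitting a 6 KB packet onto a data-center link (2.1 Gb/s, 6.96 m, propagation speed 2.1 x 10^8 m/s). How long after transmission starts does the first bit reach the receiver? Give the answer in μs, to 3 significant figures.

0.0331 μs

First bit experiences only propagation delay: d/s = 6.96/210000000 = 0.0331 μs.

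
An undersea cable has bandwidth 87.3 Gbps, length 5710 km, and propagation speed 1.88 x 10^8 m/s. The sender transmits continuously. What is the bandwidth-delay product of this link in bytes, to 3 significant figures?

331000000 bytes

Propagation delay = 5710000 / 188000000 = 0.0303723 s.
BDP = R × t_prop = 87300000000 × 0.0303723 = 2651510000 bits.
In bytes: 2651510000/8 = 331000000 bytes.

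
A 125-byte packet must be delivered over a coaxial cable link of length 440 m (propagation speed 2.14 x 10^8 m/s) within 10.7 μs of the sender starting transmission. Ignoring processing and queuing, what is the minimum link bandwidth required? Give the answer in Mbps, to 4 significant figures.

L = 1000 bits.
Propagation delay = 440 / 214000000 = 2.05607 μs.
Transmission budget = 10.7 − 2.05607 = 8.64393 μs.
R ≥ L / t_tx = 1000 bits / 8.64393e-06 s = 115.7 Mbps.

115.7 Mbps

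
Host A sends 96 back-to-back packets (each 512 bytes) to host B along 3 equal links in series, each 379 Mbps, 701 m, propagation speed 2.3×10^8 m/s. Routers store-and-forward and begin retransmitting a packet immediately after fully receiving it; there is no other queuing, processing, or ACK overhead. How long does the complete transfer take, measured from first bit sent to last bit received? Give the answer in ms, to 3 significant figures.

1.07 ms

Per-hop transmission t_tx = L/R = 4096/379000000 = 0.0108074 ms.
Per-hop propagation t_prop = 701/2.3e+08 = 0.00304783 ms.
Pipeline fill: first packet needs 3·t_tx to clear all hops; remaining 95 packets each add one t_tx.
Total = (3+96-1)·t_tx + 3·t_prop = 98·0.0108074 + 3·0.00304783 = 1.07 ms.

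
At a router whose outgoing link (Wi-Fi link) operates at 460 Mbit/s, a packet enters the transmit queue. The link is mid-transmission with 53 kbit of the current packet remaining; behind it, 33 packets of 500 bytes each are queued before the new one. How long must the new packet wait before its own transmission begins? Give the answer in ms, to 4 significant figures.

0.4022 ms

Each queued packet: L/R = 4000/460000000 = 0.00869565 ms.
33 queued → 0.286957 ms.
Plus remaining 53000 bits of current packet: 0.115217 ms.
Queuing delay = 0.4022 ms.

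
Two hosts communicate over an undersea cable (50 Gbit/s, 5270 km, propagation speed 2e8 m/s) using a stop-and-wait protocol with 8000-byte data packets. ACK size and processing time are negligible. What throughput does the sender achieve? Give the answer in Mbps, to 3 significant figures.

1.21 Mbps

t_tx = L/R = 64000/50000000000 = 1.28e-06 s.
t_prop = 5270000/200000000 = 0.02635 s; RTT = 0.0527 s.
Cycle = t_tx + RTT = 0.0527013 s.
Throughput = L / cycle = 64000 / 0.0527013 = 1.21 Mbps.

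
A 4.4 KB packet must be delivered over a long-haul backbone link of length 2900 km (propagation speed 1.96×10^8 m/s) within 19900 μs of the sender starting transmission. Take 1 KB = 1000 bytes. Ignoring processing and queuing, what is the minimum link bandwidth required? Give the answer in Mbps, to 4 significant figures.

6.896 Mbps

L = 35200 bits.
Propagation delay = 2900000 / 196000000 = 14795.9 μs.
Transmission budget = 19900 − 14795.9 = 5104.08 μs.
R ≥ L / t_tx = 35200 bits / 0.00510408 s = 6.896 Mbps.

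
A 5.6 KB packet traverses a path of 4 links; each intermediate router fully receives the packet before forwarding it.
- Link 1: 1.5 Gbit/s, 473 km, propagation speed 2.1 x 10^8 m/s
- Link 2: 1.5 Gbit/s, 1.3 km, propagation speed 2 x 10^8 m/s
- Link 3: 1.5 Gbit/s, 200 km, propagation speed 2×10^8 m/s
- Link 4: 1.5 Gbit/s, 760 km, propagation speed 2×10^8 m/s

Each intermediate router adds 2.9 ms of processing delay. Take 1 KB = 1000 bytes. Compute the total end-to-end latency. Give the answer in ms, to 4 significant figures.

15.88 ms

L = 44800 bits.
Transmission delay per hop = L/R = 44800/1500000000 = 0.0298667 ms; 4 hops → 0.119467 ms.
Propagation delays (d/s per hop): 2.25238, 0.0065, 1, 3.8 ms; sum = 7.05888 ms.
Processing at 3 router(s): 3 × 2.9 ms = 8.7 ms.
End-to-end = 15.88 ms.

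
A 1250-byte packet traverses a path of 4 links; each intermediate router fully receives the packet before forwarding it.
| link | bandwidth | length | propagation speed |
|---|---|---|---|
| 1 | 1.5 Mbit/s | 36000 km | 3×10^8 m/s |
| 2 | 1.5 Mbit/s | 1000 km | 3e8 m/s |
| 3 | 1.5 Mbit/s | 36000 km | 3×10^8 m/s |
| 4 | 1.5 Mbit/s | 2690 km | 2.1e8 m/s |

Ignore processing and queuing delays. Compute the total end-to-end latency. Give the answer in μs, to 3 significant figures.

283000 μs

L = 1250 × 8 = 10000 bits.
Transmission delay per hop = L/R = 10000/1500000 = 6666.67 μs; 4 hops → 26666.7 μs.
Propagation delays (d/s per hop): 120000, 3333.33, 120000, 12809.5 μs; sum = 256143 μs.
End-to-end = 283000 μs.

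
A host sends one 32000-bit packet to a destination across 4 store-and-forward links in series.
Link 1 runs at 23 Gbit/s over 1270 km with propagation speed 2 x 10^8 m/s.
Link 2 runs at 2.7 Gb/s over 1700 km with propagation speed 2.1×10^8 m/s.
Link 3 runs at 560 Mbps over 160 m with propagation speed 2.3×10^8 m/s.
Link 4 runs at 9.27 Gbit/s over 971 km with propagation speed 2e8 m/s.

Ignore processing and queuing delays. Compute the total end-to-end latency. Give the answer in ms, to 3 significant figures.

Transmission delays (L/R per hop): 0.0013913, 0.0118519, 0.0571429, 0.003452 ms; sum = 0.073838 ms.
Propagation delays (d/s per hop): 6.35, 8.09524, 0.000695652, 4.855 ms; sum = 19.3009 ms.
End-to-end = 19.4 ms.

19.4 ms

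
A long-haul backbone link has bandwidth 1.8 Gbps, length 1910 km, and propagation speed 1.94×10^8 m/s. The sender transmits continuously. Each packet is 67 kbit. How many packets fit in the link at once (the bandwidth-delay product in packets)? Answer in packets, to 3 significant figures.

Propagation delay = 1910000 / 194000000 = 0.00984536 s.
BDP = R × t_prop = 1800000000 × 0.00984536 = 17721600 bits.
In packets of 67000 bits: 265 packets.

265 packets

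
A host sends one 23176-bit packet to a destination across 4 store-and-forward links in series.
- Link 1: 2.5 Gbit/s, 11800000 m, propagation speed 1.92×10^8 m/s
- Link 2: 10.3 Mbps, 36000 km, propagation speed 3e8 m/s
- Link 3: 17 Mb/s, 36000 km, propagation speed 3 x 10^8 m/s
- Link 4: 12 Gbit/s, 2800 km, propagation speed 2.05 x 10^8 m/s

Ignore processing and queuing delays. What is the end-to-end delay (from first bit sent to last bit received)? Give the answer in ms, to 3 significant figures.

Transmission delays (L/R per hop): 0.0092704, 2.2501, 1.36329, 0.00193133 ms; sum = 3.62459 ms.
Propagation delays (d/s per hop): 61.4583, 120, 120, 13.6585 ms; sum = 315.117 ms.
End-to-end = 319 ms.

319 ms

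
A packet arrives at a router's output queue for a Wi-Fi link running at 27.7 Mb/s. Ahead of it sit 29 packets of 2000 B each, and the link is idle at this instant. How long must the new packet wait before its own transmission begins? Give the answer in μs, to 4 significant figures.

16750 μs

Each queued packet: L/R = 16000/27700000 = 577.617 μs.
29 queued → 16750.9 μs.
Queuing delay = 16750 μs.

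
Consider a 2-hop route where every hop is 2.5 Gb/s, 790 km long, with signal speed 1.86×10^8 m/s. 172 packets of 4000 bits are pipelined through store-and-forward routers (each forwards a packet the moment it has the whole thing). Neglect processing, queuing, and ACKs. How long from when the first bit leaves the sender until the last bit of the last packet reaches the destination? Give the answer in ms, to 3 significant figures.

8.77 ms

Per-hop transmission t_tx = L/R = 4000/2500000000 = 0.0016 ms.
Per-hop propagation t_prop = 790000/186000000 = 4.24731 ms.
Pipeline fill: first packet needs 2·t_tx to clear all hops; remaining 171 packets each add one t_tx.
Total = (2+172-1)·t_tx + 2·t_prop = 173·0.0016 + 2·4.24731 = 8.77 ms.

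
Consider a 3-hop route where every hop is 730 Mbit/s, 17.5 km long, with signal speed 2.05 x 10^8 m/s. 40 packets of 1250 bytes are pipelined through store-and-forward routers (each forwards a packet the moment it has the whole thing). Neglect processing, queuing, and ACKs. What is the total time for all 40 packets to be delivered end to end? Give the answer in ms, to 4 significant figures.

0.8314 ms

Per-hop transmission t_tx = L/R = 10000/730000000 = 0.0136986 ms.
Per-hop propagation t_prop = 17500/2.05e+08 = 0.0853659 ms.
Pipeline fill: first packet needs 3·t_tx to clear all hops; remaining 39 packets each add one t_tx.
Total = (3+40-1)·t_tx + 3·t_prop = 42·0.0136986 + 3·0.0853659 = 0.8314 ms.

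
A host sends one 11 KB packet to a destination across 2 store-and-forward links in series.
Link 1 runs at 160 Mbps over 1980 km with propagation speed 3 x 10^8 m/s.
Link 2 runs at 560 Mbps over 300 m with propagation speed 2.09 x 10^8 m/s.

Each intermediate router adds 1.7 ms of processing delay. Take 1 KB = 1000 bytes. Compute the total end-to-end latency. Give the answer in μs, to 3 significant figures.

L = 88000 bits.
Transmission delays (L/R per hop): 550, 157.143 μs; sum = 707.143 μs.
Propagation delays (d/s per hop): 6600, 1.43541 μs; sum = 6601.44 μs.
Processing at 1 router(s): 1 × 1.7 ms = 1700 μs.
End-to-end = 9010 μs.

9010 μs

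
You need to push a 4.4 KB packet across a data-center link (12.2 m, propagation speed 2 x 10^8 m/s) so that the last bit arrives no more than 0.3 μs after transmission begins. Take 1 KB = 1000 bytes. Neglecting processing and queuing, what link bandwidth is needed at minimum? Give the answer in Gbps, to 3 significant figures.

L = 35200 bits.
Propagation delay = 12.2 / 200000000 = 0.061 μs.
Transmission budget = 0.3 − 0.061 = 0.239 μs.
R ≥ L / t_tx = 35200 bits / 2.39e-07 s = 147 Gbps.

147 Gbps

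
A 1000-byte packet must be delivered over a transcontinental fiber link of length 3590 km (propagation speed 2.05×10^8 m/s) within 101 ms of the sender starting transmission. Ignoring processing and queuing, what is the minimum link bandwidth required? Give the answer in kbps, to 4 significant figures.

L = 8000 bits.
Propagation delay = 3590000 / 2.05e+08 = 17.5122 ms.
Transmission budget = 101 − 17.5122 = 83.4878 ms.
R ≥ L / t_tx = 8000 bits / 0.0834878 s = 95.82 kbps.

95.82 kbps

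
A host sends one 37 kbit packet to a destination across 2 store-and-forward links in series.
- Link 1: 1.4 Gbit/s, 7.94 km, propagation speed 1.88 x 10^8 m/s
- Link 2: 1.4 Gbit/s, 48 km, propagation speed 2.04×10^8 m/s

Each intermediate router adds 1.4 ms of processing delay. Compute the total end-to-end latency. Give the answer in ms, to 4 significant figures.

1.730 ms

L = 37000 bits.
Transmission delay per hop = L/R = 37000/1400000000 = 0.0264286 ms; 2 hops → 0.0528571 ms.
Propagation delays (d/s per hop): 0.042234, 0.235294 ms; sum = 0.277528 ms.
Processing at 1 router(s): 1 × 1.4 ms = 1.4 ms.
End-to-end = 1.730 ms.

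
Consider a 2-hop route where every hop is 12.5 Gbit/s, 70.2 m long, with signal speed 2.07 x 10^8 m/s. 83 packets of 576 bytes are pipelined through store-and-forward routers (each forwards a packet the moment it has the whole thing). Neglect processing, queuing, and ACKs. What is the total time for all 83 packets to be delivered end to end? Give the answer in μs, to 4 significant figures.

Per-hop transmission t_tx = L/R = 4608/12500000000 = 0.36864 μs.
Per-hop propagation t_prop = 70.2/2.07e+08 = 0.33913 μs.
Pipeline fill: first packet needs 2·t_tx to clear all hops; remaining 82 packets each add one t_tx.
Total = (2+83-1)·t_tx + 2·t_prop = 84·0.36864 + 2·0.33913 = 31.64 μs.

31.64 μs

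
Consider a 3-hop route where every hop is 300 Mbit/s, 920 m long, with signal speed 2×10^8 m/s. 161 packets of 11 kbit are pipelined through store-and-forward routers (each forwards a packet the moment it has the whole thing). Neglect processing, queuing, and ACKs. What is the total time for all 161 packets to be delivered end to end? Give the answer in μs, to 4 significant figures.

Per-hop transmission t_tx = L/R = 11000/300000000 = 36.6667 μs.
Per-hop propagation t_prop = 920/200000000 = 4.6 μs.
Pipeline fill: first packet needs 3·t_tx to clear all hops; remaining 160 packets each add one t_tx.
Total = (3+161-1)·t_tx + 3·t_prop = 163·36.6667 + 3·4.6 = 5990 μs.

5990 μs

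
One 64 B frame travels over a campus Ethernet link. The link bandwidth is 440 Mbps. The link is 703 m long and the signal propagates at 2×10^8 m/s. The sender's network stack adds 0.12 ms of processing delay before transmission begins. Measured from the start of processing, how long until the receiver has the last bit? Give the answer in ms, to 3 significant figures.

0.125 ms

L = 64 × 8 = 512 bits.
Transmission delay = L/R = 512 / 440000000 = 0.00116364 ms.
Propagation delay = d/s = 703 m / 200000000 m/s = 0.003515 ms.
Plus processing delay 0.12 ms = 0.12 ms.
Total = 0.125 ms.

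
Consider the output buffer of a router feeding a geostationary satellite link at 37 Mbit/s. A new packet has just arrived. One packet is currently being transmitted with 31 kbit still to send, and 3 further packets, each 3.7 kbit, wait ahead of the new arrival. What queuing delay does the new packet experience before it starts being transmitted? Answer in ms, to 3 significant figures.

1.14 ms

Each queued packet: L/R = 3700/37000000 = 0.1 ms.
3 queued → 0.3 ms.
Plus remaining 31000 bits of current packet: 0.837838 ms.
Queuing delay = 1.14 ms.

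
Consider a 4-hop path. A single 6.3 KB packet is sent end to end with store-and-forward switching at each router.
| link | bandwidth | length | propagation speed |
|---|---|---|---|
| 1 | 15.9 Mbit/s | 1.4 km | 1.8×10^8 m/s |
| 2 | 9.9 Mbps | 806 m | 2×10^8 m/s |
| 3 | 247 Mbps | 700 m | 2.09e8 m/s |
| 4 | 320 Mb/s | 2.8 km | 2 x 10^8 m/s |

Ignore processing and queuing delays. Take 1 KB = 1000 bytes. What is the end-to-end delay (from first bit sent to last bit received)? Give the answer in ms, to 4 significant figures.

L = 50400 bits.
Transmission delays (L/R per hop): 3.16981, 5.09091, 0.204049, 0.1575 ms; sum = 8.62227 ms.
Propagation delays (d/s per hop): 0.00777778, 0.00403, 0.00334928, 0.014 ms; sum = 0.0291571 ms.
End-to-end = 8.651 ms.

8.651 ms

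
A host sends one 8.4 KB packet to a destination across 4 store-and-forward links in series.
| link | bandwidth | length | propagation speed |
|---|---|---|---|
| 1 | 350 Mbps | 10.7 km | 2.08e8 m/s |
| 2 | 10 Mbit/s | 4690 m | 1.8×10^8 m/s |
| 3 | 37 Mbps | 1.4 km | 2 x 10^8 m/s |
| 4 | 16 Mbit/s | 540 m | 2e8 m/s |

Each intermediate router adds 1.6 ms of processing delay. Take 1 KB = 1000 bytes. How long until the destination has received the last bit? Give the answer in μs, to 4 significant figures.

L = 67200 bits.
Transmission delays (L/R per hop): 192, 6720, 1816.22, 4200 μs; sum = 12928.2 μs.
Propagation delays (d/s per hop): 51.4423, 26.0556, 7, 2.7 μs; sum = 87.1979 μs.
Processing at 3 router(s): 3 × 1.6 ms = 4800 μs.
End-to-end = 17820 μs.

17820 μs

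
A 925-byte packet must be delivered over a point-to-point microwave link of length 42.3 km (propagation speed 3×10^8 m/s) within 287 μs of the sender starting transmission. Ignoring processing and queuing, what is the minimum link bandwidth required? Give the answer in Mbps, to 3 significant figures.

L = 7400 bits.
Propagation delay = 42300 / 300000000 = 141 μs.
Transmission budget = 287 − 141 = 146 μs.
R ≥ L / t_tx = 7400 bits / 0.000146 s = 50.7 Mbps.

50.7 Mbps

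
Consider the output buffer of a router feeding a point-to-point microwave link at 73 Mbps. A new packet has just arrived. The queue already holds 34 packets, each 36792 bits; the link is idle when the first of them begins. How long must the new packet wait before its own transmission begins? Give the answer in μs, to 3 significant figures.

17100 μs

Each queued packet: L/R = 36792/73000000 = 504 μs.
34 queued → 17136 μs.
Queuing delay = 17100 μs.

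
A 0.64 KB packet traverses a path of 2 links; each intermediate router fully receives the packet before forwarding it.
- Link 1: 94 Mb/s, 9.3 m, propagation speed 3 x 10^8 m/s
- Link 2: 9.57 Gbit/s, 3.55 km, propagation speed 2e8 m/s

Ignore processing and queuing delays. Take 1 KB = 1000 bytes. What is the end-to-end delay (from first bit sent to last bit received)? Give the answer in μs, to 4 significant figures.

L = 5120 bits.
Transmission delays (L/R per hop): 54.4681, 0.535005 μs; sum = 55.0031 μs.
Propagation delays (d/s per hop): 0.031, 17.75 μs; sum = 17.781 μs.
End-to-end = 72.78 μs.

72.78 μs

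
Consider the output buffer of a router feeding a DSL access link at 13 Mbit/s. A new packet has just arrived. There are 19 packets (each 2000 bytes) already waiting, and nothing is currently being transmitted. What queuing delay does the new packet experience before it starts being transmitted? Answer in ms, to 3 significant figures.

23.4 ms

Each queued packet: L/R = 16000/13000000 = 1.23077 ms.
19 queued → 23.3846 ms.
Queuing delay = 23.4 ms.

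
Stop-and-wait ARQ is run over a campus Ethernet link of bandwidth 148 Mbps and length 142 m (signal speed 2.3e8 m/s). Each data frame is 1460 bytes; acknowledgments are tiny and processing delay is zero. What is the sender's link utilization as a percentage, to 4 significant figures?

t_tx = L/R = 11680/148000000 = 7.89189e-05 s.
t_prop = 142/2.3e+08 = 6.17391e-07 s; RTT = 1.23478e-06 s.
Cycle = t_tx + RTT = 8.01537e-05 s.
Utilization = t_tx / cycle = 7.89189e-05/8.01537e-05 = 98.46 %.

98.46 %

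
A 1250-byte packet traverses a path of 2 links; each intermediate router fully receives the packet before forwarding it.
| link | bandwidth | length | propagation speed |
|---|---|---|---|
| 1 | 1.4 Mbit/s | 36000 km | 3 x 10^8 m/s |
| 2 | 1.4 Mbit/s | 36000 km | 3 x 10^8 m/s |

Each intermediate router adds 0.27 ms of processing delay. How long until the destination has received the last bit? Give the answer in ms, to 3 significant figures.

L = 1250 × 8 = 10000 bits.
Transmission delay per hop = L/R = 10000/1400000 = 7.14286 ms; 2 hops → 14.2857 ms.
Propagation delays (d/s per hop): 120, 120 ms; sum = 240 ms.
Processing at 1 router(s): 1 × 0.27 ms = 0.27 ms.
End-to-end = 255 ms.

255 ms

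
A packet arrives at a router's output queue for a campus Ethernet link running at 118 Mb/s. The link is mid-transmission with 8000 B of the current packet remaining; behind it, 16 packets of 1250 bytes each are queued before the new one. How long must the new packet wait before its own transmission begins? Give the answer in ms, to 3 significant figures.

1.90 ms

Each queued packet: L/R = 10000/118000000 = 0.0847458 ms.
16 queued → 1.35593 ms.
Plus remaining 64000 bits of current packet: 0.542373 ms.
Queuing delay = 1.90 ms.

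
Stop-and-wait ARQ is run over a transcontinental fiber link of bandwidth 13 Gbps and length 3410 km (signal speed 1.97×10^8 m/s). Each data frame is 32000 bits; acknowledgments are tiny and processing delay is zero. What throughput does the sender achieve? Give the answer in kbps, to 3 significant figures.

t_tx = L/R = 32000/13000000000 = 2.46154e-06 s.
t_prop = 3410000/197000000 = 0.0173096 s; RTT = 0.0346193 s.
Cycle = t_tx + RTT = 0.0346218 s.
Throughput = L / cycle = 32000 / 0.0346218 = 924 kbps.

924 kbps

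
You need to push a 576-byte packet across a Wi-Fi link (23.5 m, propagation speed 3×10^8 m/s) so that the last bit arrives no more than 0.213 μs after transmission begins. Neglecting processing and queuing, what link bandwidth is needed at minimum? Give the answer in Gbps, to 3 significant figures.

L = 4608 bits.
Propagation delay = 23.5 / 300000000 = 0.0783333 μs.
Transmission budget = 0.213 − 0.0783333 = 0.134667 μs.
R ≥ L / t_tx = 4608 bits / 1.34667e-07 s = 34.2 Gbps.

34.2 Gbps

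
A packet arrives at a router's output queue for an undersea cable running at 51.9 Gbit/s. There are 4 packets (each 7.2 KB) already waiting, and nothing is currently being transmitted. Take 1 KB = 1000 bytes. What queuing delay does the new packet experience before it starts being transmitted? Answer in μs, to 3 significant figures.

4.44 μs

Each queued packet: L/R = 57600/51900000000 = 1.10983 μs.
4 queued → 4.43931 μs.
Queuing delay = 4.44 μs.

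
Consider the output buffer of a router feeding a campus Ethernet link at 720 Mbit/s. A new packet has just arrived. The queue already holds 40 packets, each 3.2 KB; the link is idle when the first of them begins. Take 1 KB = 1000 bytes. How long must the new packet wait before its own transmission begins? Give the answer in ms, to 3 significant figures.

Each queued packet: L/R = 25600/720000000 = 0.0355556 ms.
40 queued → 1.42222 ms.
Queuing delay = 1.42 ms.

1.42 ms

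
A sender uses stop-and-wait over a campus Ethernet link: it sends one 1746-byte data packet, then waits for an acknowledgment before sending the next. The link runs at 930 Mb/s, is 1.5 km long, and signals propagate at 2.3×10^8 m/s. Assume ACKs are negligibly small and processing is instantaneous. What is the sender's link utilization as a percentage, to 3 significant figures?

t_tx = L/R = 13968/930000000 = 1.50194e-05 s.
t_prop = 1500/2.3e+08 = 6.52174e-06 s; RTT = 1.30435e-05 s.
Cycle = t_tx + RTT = 2.80628e-05 s.
Utilization = t_tx / cycle = 1.50194e-05/2.80628e-05 = 53.5 %.

53.5 %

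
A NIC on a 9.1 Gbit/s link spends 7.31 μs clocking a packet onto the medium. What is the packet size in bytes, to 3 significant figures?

8320 bytes

L = R × t_tx = 9100000000 b/s × 7.31e-06 s = 66521 bits.
In bytes: 66521 / 8 = 8320 bytes.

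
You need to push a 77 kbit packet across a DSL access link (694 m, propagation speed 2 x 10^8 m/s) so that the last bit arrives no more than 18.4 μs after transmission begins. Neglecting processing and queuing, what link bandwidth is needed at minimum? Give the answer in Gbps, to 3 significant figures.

Propagation delay = 694 / 200000000 = 3.47 μs.
Transmission budget = 18.4 − 3.47 = 14.93 μs.
R ≥ L / t_tx = 77000 bits / 1.493e-05 s = 5.16 Gbps.

5.16 Gbps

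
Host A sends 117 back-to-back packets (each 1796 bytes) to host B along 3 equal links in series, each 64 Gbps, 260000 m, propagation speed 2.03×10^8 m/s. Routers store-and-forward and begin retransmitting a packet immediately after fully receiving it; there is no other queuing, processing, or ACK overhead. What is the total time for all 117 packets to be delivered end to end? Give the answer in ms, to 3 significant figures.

3.87 ms

Per-hop transmission t_tx = L/R = 14368/64000000000 = 0.0002245 ms.
Per-hop propagation t_prop = 260000/2.03e+08 = 1.28079 ms.
Pipeline fill: first packet needs 3·t_tx to clear all hops; remaining 116 packets each add one t_tx.
Total = (3+117-1)·t_tx + 3·t_prop = 119·0.0002245 + 3·1.28079 = 3.87 ms.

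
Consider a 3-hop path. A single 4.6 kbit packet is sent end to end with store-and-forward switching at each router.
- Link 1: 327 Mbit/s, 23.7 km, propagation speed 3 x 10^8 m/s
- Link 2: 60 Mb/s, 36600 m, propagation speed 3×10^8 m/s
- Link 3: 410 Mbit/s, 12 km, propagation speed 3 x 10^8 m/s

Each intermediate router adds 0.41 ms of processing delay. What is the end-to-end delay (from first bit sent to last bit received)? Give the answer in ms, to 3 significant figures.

L = 4600 bits.
Transmission delays (L/R per hop): 0.0140673, 0.0766667, 0.0112195 ms; sum = 0.101953 ms.
Propagation delays (d/s per hop): 0.079, 0.122, 0.04 ms; sum = 0.241 ms.
Processing at 2 router(s): 2 × 0.41 ms = 0.82 ms.
End-to-end = 1.16 ms.

1.16 ms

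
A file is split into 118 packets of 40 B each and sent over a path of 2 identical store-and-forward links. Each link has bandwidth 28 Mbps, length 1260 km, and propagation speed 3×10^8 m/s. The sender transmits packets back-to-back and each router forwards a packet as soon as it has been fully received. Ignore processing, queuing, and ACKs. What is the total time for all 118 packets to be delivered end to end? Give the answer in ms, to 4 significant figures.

9.760 ms

Per-hop transmission t_tx = L/R = 320/28000000 = 0.0114286 ms.
Per-hop propagation t_prop = 1260000/300000000 = 4.2 ms.
Pipeline fill: first packet needs 2·t_tx to clear all hops; remaining 117 packets each add one t_tx.
Total = (2+118-1)·t_tx + 2·t_prop = 119·0.0114286 + 2·4.2 = 9.760 ms.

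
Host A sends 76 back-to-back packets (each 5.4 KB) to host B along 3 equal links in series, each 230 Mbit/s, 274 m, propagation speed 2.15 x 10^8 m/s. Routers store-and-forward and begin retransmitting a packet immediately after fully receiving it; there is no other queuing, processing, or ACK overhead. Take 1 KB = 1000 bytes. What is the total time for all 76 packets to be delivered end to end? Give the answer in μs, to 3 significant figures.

Per-hop transmission t_tx = L/R = 43200/230000000 = 187.826 μs.
Per-hop propagation t_prop = 274/215000000 = 1.27442 μs.
Pipeline fill: first packet needs 3·t_tx to clear all hops; remaining 75 packets each add one t_tx.
Total = (3+76-1)·t_tx + 3·t_prop = 78·187.826 + 3·1.27442 = 14700 μs.

14700 μs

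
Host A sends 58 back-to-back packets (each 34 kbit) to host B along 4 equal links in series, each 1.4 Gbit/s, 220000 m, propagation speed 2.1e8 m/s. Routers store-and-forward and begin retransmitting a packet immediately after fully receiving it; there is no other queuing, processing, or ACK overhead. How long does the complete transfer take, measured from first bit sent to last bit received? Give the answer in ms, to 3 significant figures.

5.67 ms

Per-hop transmission t_tx = L/R = 34000/1400000000 = 0.0242857 ms.
Per-hop propagation t_prop = 220000/210000000 = 1.04762 ms.
Pipeline fill: first packet needs 4·t_tx to clear all hops; remaining 57 packets each add one t_tx.
Total = (4+58-1)·t_tx + 4·t_prop = 61·0.0242857 + 4·1.04762 = 5.67 ms.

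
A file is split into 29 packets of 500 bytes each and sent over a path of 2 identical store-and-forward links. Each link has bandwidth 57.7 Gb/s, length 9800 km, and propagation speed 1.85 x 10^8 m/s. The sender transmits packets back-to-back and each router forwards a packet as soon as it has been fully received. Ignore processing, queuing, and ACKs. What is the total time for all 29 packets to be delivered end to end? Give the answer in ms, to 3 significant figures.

106 ms

Per-hop transmission t_tx = L/R = 4000/57700000000 = 6.93241e-05 ms.
Per-hop propagation t_prop = 9800000/185000000 = 52.973 ms.
Pipeline fill: first packet needs 2·t_tx to clear all hops; remaining 28 packets each add one t_tx.
Total = (2+29-1)·t_tx + 2·t_prop = 30·6.93241e-05 + 2·52.973 = 106 ms.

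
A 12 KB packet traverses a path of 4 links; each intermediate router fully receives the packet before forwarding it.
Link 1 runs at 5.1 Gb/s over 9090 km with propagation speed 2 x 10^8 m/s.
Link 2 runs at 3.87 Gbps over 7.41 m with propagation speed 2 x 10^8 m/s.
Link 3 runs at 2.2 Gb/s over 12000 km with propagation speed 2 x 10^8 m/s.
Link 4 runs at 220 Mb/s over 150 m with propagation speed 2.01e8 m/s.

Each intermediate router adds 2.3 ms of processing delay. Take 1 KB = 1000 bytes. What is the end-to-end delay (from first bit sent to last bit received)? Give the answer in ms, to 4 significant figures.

112.9 ms

L = 96000 bits.
Transmission delays (L/R per hop): 0.0188235, 0.0248062, 0.0436364, 0.436364 ms; sum = 0.52363 ms.
Propagation delays (d/s per hop): 45.45, 3.705e-05, 60, 0.000746269 ms; sum = 105.451 ms.
Processing at 3 router(s): 3 × 2.3 ms = 6.9 ms.
End-to-end = 112.9 ms.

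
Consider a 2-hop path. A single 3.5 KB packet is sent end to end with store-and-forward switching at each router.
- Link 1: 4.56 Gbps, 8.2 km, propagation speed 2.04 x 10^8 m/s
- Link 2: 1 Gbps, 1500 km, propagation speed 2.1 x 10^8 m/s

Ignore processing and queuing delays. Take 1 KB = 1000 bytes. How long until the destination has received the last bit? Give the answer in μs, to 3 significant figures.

L = 28000 bits.
Transmission delays (L/R per hop): 6.14035, 28 μs; sum = 34.1404 μs.
Propagation delays (d/s per hop): 40.1961, 7142.86 μs; sum = 7183.05 μs.
End-to-end = 7220 μs.

7220 μs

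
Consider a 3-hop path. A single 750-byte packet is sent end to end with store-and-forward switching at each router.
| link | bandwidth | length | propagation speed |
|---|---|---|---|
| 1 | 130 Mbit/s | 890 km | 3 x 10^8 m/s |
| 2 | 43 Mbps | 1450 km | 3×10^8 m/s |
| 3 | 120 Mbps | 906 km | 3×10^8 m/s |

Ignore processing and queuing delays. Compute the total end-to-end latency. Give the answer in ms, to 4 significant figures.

L = 750 × 8 = 6000 bits.
Transmission delays (L/R per hop): 0.0461538, 0.139535, 0.05 ms; sum = 0.235689 ms.
Propagation delays (d/s per hop): 2.96667, 4.83333, 3.02 ms; sum = 10.82 ms.
End-to-end = 11.06 ms.

11.06 ms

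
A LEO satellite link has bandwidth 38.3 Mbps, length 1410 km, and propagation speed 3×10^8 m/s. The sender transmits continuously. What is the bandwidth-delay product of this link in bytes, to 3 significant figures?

22500 bytes

Propagation delay = 1410000 / 300000000 = 0.0047 s.
BDP = R × t_prop = 38300000 × 0.0047 = 180010 bits.
In bytes: 180010/8 = 22500 bytes.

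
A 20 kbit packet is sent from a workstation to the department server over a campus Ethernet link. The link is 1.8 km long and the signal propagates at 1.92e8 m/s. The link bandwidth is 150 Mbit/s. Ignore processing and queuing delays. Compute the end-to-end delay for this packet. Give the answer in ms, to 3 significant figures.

0.143 ms

L = 20000 bits.
Transmission delay = L/R = 20000 / 150000000 = 0.133333 ms.
Propagation delay = d/s = 1800 m / 192000000 m/s = 0.009375 ms.
Total = 0.143 ms.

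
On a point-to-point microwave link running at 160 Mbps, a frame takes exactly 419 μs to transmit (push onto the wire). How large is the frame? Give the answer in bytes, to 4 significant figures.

8380 bytes

L = R × t_tx = 160000000 b/s × 0.000419 s = 67040 bits.
In bytes: 67040 / 8 = 8380 bytes.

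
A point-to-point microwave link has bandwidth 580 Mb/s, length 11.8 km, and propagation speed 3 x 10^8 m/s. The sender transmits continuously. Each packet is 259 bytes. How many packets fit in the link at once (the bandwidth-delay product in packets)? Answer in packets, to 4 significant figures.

Propagation delay = 11800 / 300000000 = 3.93333e-05 s.
BDP = R × t_prop = 580000000 × 3.93333e-05 = 22813.3 bits.
In packets of 2072 bits: 11.01 packets.

11.01 packets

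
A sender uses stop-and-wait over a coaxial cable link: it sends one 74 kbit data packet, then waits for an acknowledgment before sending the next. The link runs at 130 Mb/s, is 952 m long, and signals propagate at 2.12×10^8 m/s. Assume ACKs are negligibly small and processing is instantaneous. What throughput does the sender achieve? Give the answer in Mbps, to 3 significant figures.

128 Mbps

t_tx = L/R = 74000/130000000 = 0.000569231 s.
t_prop = 952/212000000 = 4.49057e-06 s; RTT = 8.98113e-06 s.
Cycle = t_tx + RTT = 0.000578212 s.
Throughput = L / cycle = 74000 / 0.000578212 = 128 Mbps.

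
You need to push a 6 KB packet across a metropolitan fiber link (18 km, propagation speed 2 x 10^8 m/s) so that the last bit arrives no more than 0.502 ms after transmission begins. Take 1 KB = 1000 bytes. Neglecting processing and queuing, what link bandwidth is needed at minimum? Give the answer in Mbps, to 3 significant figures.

L = 48000 bits.
Propagation delay = 18000 / 200000000 = 0.09 ms.
Transmission budget = 0.502 − 0.09 = 0.412 ms.
R ≥ L / t_tx = 48000 bits / 0.000412 s = 117 Mbps.

117 Mbps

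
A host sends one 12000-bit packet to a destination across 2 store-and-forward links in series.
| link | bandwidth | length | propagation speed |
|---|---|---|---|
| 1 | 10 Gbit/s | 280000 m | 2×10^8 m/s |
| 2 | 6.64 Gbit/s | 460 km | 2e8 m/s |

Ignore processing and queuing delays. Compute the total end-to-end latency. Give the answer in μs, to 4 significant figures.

Transmission delays (L/R per hop): 1.2, 1.80723 μs; sum = 3.00723 μs.
Propagation delays (d/s per hop): 1400, 2300 μs; sum = 3700 μs.
End-to-end = 3703 μs.

3703 μs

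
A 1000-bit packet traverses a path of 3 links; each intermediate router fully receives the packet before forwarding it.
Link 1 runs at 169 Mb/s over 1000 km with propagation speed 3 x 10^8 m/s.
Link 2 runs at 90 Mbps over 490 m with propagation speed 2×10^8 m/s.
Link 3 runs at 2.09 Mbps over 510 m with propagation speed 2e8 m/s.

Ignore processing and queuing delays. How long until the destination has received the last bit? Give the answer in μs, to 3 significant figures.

Transmission delays (L/R per hop): 5.91716, 11.1111, 478.469 μs; sum = 495.497 μs.
Propagation delays (d/s per hop): 3333.33, 2.45, 2.55 μs; sum = 3338.33 μs.
End-to-end = 3830 μs.

3830 μs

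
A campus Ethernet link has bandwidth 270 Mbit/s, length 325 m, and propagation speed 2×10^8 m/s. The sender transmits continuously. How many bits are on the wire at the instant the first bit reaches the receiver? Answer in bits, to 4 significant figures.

438.8 bits

Propagation delay = 325 / 200000000 = 1.625e-06 s.
BDP = R × t_prop = 270000000 × 1.625e-06 = 438.75 bits.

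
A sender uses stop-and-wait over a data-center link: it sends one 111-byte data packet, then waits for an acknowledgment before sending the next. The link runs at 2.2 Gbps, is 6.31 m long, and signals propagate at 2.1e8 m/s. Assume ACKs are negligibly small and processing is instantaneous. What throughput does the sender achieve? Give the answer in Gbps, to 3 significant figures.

t_tx = L/R = 888/2200000000 = 4.03636e-07 s.
t_prop = 6.31/210000000 = 3.00476e-08 s; RTT = 6.00952e-08 s.
Cycle = t_tx + RTT = 4.63732e-07 s.
Throughput = L / cycle = 888 / 4.63732e-07 = 1.91 Gbps.

1.91 Gbps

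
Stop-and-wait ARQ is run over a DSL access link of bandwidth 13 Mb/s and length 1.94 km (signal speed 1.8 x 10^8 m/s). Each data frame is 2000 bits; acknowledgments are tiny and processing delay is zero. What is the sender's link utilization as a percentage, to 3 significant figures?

t_tx = L/R = 2000/13000000 = 0.000153846 s.
t_prop = 1940/180000000 = 1.07778e-05 s; RTT = 2.15556e-05 s.
Cycle = t_tx + RTT = 0.000175402 s.
Utilization = t_tx / cycle = 0.000153846/0.000175402 = 87.7 %.

87.7 %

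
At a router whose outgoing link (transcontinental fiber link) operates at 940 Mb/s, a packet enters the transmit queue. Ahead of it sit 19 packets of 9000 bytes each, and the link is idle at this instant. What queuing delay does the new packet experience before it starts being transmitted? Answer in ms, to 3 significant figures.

1.46 ms

Each queued packet: L/R = 72000/940000000 = 0.0765957 ms.
19 queued → 1.45532 ms.
Queuing delay = 1.46 ms.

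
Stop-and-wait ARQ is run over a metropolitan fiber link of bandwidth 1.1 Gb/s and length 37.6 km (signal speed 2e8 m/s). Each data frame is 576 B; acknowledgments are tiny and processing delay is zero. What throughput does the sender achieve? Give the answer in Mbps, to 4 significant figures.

12.12 Mbps

t_tx = L/R = 4608/1100000000 = 4.18909e-06 s.
t_prop = 37600/200000000 = 0.000188 s; RTT = 0.000376 s.
Cycle = t_tx + RTT = 0.000380189 s.
Throughput = L / cycle = 4608 / 0.000380189 = 12.12 Mbps.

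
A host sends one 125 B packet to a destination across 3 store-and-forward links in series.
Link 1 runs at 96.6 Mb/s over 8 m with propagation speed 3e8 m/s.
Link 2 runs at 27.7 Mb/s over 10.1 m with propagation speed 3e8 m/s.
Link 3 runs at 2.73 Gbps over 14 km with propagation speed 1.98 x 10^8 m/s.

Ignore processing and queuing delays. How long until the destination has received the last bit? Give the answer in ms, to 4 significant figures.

0.1176 ms

L = 125 × 8 = 1000 bits.
Transmission delays (L/R per hop): 0.010352, 0.0361011, 0.0003663 ms; sum = 0.0468194 ms.
Propagation delays (d/s per hop): 2.66667e-05, 3.36667e-05, 0.0707071 ms; sum = 0.0707674 ms.
End-to-end = 0.1176 ms.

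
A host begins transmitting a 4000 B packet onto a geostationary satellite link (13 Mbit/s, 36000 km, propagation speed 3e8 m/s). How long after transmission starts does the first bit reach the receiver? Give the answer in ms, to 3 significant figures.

First bit experiences only propagation delay: d/s = 36000000/300000000 = 120 ms.

120 ms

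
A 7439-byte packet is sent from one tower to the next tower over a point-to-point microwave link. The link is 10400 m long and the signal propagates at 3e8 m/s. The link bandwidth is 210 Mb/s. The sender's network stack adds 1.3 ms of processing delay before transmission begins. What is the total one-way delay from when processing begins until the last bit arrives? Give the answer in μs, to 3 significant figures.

L = 7439 × 8 = 59512 bits.
Transmission delay = L/R = 59512 / 210000000 = 283.39 μs.
Propagation delay = d/s = 10400 m / 300000000 m/s = 34.6667 μs.
Plus processing delay 1.3 ms = 1300 μs.
Total = 1620 μs.

1620 μs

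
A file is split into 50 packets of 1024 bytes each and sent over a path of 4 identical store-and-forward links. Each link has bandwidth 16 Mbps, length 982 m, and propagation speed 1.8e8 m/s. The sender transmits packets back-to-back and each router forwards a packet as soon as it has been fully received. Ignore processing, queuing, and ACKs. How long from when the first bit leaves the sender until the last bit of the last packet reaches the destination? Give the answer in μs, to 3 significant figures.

27200 μs

Per-hop transmission t_tx = L/R = 8192/16000000 = 512 μs.
Per-hop propagation t_prop = 982/180000000 = 5.45556 μs.
Pipeline fill: first packet needs 4·t_tx to clear all hops; remaining 49 packets each add one t_tx.
Total = (4+50-1)·t_tx + 4·t_prop = 53·512 + 4·5.45556 = 27200 μs.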